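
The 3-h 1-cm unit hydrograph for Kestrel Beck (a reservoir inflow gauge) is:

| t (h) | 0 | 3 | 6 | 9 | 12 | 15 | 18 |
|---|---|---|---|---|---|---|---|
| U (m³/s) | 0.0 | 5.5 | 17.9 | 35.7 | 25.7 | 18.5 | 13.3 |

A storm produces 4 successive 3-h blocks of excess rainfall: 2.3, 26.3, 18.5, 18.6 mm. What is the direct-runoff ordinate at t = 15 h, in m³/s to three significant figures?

By discrete convolution, Q_j = Σ (P_i / 10 mm) · U_{j−i}.
At t = 15 h (j=5): Q = (2.3/10)·18.5 + (26.3/10)·25.7 + (18.5/10)·35.7 + (18.6/10)·17.9 = 171 m³/s.

Q ≈ 171 m³/s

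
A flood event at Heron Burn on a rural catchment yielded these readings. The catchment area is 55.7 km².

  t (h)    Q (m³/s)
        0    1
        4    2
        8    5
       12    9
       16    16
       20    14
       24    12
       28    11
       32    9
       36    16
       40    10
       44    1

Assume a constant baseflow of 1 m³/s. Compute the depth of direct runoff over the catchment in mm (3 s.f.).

Direct runoff: 0.0, 1.0, 4.0, 8.0, 15.0, 13.0, 11.0, 10.0, 8.0, 15.0, 9.0, 0.0 m³/s; ΣQ_DR = 94.00 m³/s.
V = ΣQ_DR · Δt = 94.00 × 14400 s = 1.354 × 10^6 m³.
Over A = 55.7 km², depth = V / A = 24.3 mm.

d ≈ 24.3 mm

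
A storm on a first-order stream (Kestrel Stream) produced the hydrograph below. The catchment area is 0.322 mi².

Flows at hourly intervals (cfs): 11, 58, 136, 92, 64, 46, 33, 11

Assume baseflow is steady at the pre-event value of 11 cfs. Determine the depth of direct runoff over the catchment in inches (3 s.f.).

d ≈ 1.75 in

Direct runoff: 0.0, 47.0, 125.0, 81.0, 53.0, 35.0, 22.0, 0.0 cfs; ΣQ_DR = 363.0 cfs.
V = ΣQ_DR · Δt = 363.0 × 3600 s = 1.307 × 10^6 ft³.
Over A = 0.322 mi², depth = V / A = 1.75 in.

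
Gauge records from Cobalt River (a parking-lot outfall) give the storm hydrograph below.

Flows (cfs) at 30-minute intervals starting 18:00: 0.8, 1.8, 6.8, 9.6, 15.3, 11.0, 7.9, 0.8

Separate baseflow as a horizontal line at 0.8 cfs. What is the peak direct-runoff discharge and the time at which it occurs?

Subtracting baseflow gives direct-runoff ordinates: 0.0, 1.0, 6.0, 8.8, 14.5, 10.2, 7.1, 0.0 cfs.
The maximum is 14.5 cfs, occurring at the reading for t = 20:00.

Q_p = 14.5 cfs at t = 20:00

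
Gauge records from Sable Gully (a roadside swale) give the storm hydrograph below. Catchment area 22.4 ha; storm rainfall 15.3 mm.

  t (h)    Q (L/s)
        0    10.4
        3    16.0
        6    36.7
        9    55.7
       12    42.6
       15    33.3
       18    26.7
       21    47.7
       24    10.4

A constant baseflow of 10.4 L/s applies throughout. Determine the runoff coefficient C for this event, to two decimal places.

ΣQ_DR = 185.9 L/s; V = ΣQ_DR·Δt = 2.008 × 10^6 L.
Runoff depth d = V / A = 8.963 mm.
C = d / P = 8.963 / 15.3 = 0.59.

C ≈ 0.59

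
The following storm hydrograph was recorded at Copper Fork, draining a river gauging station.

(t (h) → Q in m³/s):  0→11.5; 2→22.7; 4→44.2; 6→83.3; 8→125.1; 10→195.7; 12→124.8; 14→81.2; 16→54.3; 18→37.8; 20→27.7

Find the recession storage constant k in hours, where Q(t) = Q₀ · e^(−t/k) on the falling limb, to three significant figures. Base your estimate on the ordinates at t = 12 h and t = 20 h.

On the falling limb, Q drops from 124.8 to 27.7 m³/s between t = 12 h and t = 20 h (Δt = 8 h).
k = −Δt / ln(Q₂/Q₁) = −8 / ln(27.7/124.8) = 5.31 h.

k ≈ 5.31 h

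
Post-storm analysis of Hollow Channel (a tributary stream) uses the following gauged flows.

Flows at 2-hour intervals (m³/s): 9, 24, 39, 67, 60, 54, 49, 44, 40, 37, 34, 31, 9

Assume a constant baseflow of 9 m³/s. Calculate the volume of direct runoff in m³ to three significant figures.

V ≈ 2.74 × 10^6 m³

Direct-runoff ordinates (Q − Q_b): 0.0, 15.0, 30.0, 58.0, 51.0, 45.0, 40.0, 35.0, 31.0, 28.0, 25.0, 22.0, 0.0 m³/s.
ΣQ_DR = 380.0 m³/s.
With Δt = 2 h = 7200 s, V = ΣQ_DR · Δt = 380.0 × 7200 = 2.74 × 10^6 m³.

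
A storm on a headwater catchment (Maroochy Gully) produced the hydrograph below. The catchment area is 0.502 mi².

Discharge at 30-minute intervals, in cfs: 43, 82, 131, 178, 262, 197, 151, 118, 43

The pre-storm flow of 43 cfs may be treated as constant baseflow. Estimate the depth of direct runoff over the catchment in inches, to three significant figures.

d ≈ 1.26 in

Direct runoff: 0.0, 39.0, 88.0, 135.0, 219.0, 154.0, 108.0, 75.0, 0.0 cfs; ΣQ_DR = 818.0 cfs.
V = ΣQ_DR · Δt = 818.0 × 1800 s = 1.472 × 10^6 ft³.
Over A = 0.502 mi², depth = V / A = 1.26 in.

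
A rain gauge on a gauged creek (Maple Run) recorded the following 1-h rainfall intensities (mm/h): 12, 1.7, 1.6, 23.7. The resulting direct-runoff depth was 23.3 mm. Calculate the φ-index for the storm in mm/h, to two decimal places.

Only the 2 blocks with intensity above φ contribute runoff: 12, 23.7 mm/h.
Σ(I−φ)·Δt = d  ⇒  (12+23.7 − 2φ)·1 = 23.3
φ = (35.70 − 23.3/1) / 2 = 6.20 mm/h.

φ ≈ 6.20 mm/h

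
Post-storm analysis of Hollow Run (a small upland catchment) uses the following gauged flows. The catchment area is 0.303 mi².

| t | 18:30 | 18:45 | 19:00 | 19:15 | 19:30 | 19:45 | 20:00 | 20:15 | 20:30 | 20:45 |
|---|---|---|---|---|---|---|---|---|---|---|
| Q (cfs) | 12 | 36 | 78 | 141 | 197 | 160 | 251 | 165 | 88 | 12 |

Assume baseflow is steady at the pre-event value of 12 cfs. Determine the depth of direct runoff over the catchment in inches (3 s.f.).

d ≈ 1.30 in

Direct runoff: 0.0, 24.0, 66.0, 129.0, 185.0, 148.0, 239.0, 153.0, 76.0, 0.0 cfs; ΣQ_DR = 1020 cfs.
V = ΣQ_DR · Δt = 1020 × 900 s = 9.180 × 10^5 ft³.
Over A = 0.303 mi², depth = V / A = 1.30 in.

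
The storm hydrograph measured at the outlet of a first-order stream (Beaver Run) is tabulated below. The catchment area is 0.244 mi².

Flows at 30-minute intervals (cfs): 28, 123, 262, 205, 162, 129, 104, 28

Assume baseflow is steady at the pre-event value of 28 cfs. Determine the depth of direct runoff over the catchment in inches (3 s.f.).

d ≈ 2.59 in

Direct runoff: 0.0, 95.0, 234.0, 177.0, 134.0, 101.0, 76.0, 0.0 cfs; ΣQ_DR = 817.0 cfs.
V = ΣQ_DR · Δt = 817.0 × 1800 s = 1.471 × 10^6 ft³.
Over A = 0.244 mi², depth = V / A = 2.59 in.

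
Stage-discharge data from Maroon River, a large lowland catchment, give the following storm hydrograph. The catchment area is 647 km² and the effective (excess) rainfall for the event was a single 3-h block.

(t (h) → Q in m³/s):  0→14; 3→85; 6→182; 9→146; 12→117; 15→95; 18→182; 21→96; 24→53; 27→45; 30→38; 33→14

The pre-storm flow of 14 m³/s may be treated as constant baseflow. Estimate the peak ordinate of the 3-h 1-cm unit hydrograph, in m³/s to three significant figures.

U_p ≈ 112 m³/s

Direct runoff: 0.0, 71.0, 168.0, 132.0, 103.0, 81.0, 168.0, 82.0, 39.0, 31.0, 24.0, 0.0 m³/s; ΣQ_DR = 899.0 m³/s, peak = 168.0 m³/s.
Runoff depth d = ΣQ_DR·Δt / A = 899.0 × 10800 / (647 km²) = 15.01 mm.
The 1-cm UH is the DRH scaled by (10 mm)/d, so U_p = 168.0 × 10/15.01 = 112 m³/s.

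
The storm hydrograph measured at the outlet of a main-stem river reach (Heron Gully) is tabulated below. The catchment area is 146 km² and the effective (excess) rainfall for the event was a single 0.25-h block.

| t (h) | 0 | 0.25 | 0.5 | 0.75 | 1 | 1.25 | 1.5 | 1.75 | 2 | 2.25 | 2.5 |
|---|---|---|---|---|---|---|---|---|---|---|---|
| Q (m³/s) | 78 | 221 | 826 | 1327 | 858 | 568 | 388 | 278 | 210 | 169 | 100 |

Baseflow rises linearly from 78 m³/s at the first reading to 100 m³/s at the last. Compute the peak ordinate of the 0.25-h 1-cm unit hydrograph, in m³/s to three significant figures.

U_p ≈ 498 m³/s

Direct runoff: 0.00, 140.80, 743.60, 1242.40, 771.20, 479.00, 296.80, 184.60, 114.40, 71.20, 0.00 m³/s; ΣQ_DR = 4044 m³/s, peak = 1242.40 m³/s.
Runoff depth d = ΣQ_DR·Δt / A = 4044 × 900 / (146 km²) = 24.93 mm.
The 1-cm UH is the DRH scaled by (10 mm)/d, so U_p = 1242.40 × 10/24.93 = 498 m³/s.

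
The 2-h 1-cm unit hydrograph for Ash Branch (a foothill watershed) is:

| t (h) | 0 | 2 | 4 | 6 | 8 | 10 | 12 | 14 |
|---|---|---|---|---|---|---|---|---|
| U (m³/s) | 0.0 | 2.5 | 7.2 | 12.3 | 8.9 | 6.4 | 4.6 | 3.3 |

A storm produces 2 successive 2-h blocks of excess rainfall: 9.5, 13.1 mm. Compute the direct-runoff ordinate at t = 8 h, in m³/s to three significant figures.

Q ≈ 24.6 m³/s

By discrete convolution, Q_j = Σ (P_i / 10 mm) · U_{j−i}.
At t = 8 h (j=4): Q = (9.5/10)·8.9 + (13.1/10)·12.3 = 24.6 m³/s.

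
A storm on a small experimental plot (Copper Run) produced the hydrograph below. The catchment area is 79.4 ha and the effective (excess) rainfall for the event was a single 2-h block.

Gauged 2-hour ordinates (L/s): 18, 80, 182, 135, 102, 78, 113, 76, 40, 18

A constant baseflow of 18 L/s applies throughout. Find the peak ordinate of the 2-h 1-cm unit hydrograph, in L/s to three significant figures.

Direct runoff: 0.0, 62.0, 164.0, 117.0, 84.0, 60.0, 95.0, 58.0, 22.0, 0.0 L/s; ΣQ_DR = 662.0 L/s, peak = 164.0 L/s.
Runoff depth d = ΣQ_DR·Δt / A = 662.0 × 7200 / (79.4 ha) = 6.003 mm.
The 1-cm UH is the DRH scaled by (10 mm)/d, so U_p = 164.0 × 10/6.003 = 273 L/s.

U_p ≈ 273 L/s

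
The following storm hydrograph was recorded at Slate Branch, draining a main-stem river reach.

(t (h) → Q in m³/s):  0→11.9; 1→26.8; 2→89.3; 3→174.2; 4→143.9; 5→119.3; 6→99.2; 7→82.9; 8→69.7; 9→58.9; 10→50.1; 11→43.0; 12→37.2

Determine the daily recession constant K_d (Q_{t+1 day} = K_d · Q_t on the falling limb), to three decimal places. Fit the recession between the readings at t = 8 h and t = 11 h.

K_d ≈ 0.021

Between t = 8 h and t = 11 h the flow falls from 69.7 to 43.0 m³/s over 3×1 h = 3 h.
Per-interval ratio K = (43.0/69.7)^(1/3) = 0.8513; K_d = K^(24/1) = 0.021.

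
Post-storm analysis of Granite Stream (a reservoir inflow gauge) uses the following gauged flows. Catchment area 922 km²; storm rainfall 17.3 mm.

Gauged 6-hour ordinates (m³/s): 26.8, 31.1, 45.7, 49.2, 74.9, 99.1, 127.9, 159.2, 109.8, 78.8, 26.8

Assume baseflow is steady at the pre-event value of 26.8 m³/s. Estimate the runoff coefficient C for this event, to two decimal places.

C ≈ 0.72

ΣQ_DR = 534.5 m³/s; V = ΣQ_DR·Δt = 1.155 × 10^7 m³.
Runoff depth d = V / A = 12.52 mm.
C = d / P = 12.52 / 17.3 = 0.72.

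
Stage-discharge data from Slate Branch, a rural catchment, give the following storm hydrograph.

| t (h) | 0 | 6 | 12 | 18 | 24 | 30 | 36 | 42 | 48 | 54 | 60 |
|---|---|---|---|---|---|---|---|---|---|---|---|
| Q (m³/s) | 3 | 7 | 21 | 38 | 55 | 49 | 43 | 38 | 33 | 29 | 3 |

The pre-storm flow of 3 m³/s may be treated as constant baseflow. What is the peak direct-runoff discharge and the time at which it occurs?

Subtracting baseflow gives direct-runoff ordinates: 0.0, 4.0, 18.0, 35.0, 52.0, 46.0, 40.0, 35.0, 30.0, 26.0, 0.0 m³/s.
The maximum is 52.0 m³/s, occurring at the reading for t = 24 h.

Q_p = 52.0 m³/s at t = 24 h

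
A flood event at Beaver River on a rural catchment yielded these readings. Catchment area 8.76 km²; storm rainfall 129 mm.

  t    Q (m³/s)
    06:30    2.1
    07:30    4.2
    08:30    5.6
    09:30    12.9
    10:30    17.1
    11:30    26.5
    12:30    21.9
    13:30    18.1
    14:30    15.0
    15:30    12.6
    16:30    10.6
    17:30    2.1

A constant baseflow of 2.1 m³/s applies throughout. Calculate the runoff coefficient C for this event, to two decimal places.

ΣQ_DR = 123.5 m³/s; V = ΣQ_DR·Δt = 4.446 × 10^5 m³.
Runoff depth d = V / A = 50.75 mm.
C = d / P = 50.75 / 129 = 0.39.

C ≈ 0.39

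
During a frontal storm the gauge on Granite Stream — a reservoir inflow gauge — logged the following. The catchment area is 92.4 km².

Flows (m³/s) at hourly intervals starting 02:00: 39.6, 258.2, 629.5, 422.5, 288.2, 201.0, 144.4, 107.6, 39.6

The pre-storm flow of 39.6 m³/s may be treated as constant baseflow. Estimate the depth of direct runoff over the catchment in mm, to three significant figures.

Direct runoff: 0.0, 218.6, 589.9, 382.9, 248.6, 161.4, 104.8, 68.0, 0.0 m³/s; ΣQ_DR = 1774 m³/s.
V = ΣQ_DR · Δt = 1774 × 3600 s = 6.387 × 10^6 m³.
Over A = 92.4 km², depth = V / A = 69.1 mm.

d ≈ 69.1 mm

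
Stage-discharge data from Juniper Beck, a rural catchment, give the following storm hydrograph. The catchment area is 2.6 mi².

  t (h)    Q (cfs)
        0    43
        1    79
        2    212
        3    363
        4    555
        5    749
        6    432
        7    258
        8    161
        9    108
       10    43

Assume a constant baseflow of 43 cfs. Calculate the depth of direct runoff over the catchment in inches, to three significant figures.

d ≈ 1.51 in

Direct runoff: 0.0, 36.0, 169.0, 320.0, 512.0, 706.0, 389.0, 215.0, 118.0, 65.0, 0.0 cfs; ΣQ_DR = 2530 cfs.
V = ΣQ_DR · Δt = 2530 × 3600 s = 9.108 × 10^6 ft³.
Over A = 2.6 mi², depth = V / A = 1.51 in.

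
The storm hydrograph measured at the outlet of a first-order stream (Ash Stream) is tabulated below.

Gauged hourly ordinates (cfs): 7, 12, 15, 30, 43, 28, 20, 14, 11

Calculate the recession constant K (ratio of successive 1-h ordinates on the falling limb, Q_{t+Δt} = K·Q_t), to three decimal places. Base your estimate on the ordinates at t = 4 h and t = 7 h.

Using the recession-limb readings at t = 4 h and t = 7 h: Q falls from 43 to 14 cfs over 3 intervals.
K = (Q₂/Q₁)^(1/3) = (14/43)^(1/3) = 0.688.

K ≈ 0.688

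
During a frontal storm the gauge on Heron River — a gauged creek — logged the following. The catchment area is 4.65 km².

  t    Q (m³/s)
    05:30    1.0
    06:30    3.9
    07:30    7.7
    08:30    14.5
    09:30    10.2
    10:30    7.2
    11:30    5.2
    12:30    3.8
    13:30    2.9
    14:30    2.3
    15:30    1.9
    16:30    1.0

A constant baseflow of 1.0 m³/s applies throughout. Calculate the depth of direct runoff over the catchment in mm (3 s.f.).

d ≈ 38.4 mm

Direct runoff: 0.0, 2.9, 6.7, 13.5, 9.2, 6.2, 4.2, 2.8, 1.9, 1.3, 0.9, 0.0 m³/s; ΣQ_DR = 49.60 m³/s.
V = ΣQ_DR · Δt = 49.60 × 3600 s = 1.786 × 10^5 m³.
Over A = 4.65 km², depth = V / A = 38.4 mm.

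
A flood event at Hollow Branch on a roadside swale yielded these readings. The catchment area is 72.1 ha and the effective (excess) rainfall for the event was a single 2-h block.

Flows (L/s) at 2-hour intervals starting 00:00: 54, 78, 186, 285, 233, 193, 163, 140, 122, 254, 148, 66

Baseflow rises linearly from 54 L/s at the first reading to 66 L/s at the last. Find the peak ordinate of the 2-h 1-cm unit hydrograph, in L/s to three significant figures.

U_p ≈ 190 L/s

Direct runoff: 0.00, 22.91, 129.82, 227.73, 174.64, 133.55, 102.45, 78.36, 59.27, 190.18, 83.09, 0.00 L/s; ΣQ_DR = 1202 L/s, peak = 227.73 L/s.
Runoff depth d = ΣQ_DR·Δt / A = 1202 × 7200 / (72.1 ha) = 12.00 mm.
The 1-cm UH is the DRH scaled by (10 mm)/d, so U_p = 227.73 × 10/12.00 = 190 L/s.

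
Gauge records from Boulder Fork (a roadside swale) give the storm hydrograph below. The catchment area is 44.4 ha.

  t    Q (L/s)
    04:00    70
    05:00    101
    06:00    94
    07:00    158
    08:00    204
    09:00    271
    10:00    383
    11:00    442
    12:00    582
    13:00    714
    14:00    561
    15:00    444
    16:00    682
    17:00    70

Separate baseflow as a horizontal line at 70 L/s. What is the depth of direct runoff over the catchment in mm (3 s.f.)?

d ≈ 30.8 mm

Direct runoff: 0.0, 31.0, 24.0, 88.0, 134.0, 201.0, 313.0, 372.0, 512.0, 644.0, 491.0, 374.0, 612.0, 0.0 L/s; ΣQ_DR = 3796 L/s.
V = ΣQ_DR · Δt = 3796 × 3600 s = 1.367 × 10^7 L.
Over A = 44.4 ha, depth = V / A = 30.8 mm.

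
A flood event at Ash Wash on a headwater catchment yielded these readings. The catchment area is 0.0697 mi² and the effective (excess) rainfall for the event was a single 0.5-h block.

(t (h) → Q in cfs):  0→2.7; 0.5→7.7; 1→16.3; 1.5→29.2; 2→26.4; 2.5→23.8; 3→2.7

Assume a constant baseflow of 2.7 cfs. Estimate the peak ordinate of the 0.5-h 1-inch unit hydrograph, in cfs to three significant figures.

U_p ≈ 26.5 cfs

Direct runoff: 0.0, 5.0, 13.6, 26.5, 23.7, 21.1, 0.0 cfs; ΣQ_DR = 89.90 cfs, peak = 26.5 cfs.
Runoff depth d = ΣQ_DR·Δt / A = 89.90 × 1800 / (0.0697 mi²) = 0.9993 in.
The 1-inch UH is the DRH scaled by (1 in)/d, so U_p = 26.5 × 1/0.9993 = 26.5 cfs.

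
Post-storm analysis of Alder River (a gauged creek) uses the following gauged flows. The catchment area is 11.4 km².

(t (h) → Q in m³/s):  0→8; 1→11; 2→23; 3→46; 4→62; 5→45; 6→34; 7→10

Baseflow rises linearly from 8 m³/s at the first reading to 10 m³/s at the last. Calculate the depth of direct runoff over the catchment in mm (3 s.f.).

d ≈ 52.7 mm

Direct runoff: 0.00, 2.71, 14.43, 37.14, 52.86, 35.57, 24.29, 0.00 m³/s; ΣQ_DR = 167.0 m³/s.
V = ΣQ_DR · Δt = 167.0 × 3600 s = 6.012 × 10^5 m³.
Over A = 11.4 km², depth = V / A = 52.7 mm.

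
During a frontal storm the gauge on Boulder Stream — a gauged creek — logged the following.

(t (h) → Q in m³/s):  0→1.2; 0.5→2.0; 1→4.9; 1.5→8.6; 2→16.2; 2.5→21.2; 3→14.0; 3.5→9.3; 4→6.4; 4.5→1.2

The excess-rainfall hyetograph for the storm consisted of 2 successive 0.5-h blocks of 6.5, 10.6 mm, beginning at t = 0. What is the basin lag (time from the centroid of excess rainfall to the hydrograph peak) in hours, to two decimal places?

t_L ≈ 1.94 h

Centroid of excess rainfall: t_c = Σ P_i·t̄_i / ΣP_i = 0.5599 h (block centres at 0.25, 0.75 h).
Hydrograph peak occurs at t = 2.5 h, so basin lag t_L = 2.5 − 0.5599 = 1.94 h.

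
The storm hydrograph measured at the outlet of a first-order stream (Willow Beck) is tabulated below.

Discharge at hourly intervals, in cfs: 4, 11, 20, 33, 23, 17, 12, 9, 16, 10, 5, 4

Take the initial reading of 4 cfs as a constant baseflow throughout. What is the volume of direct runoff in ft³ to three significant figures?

Direct-runoff ordinates (Q − Q_b): 0.0, 7.0, 16.0, 29.0, 19.0, 13.0, 8.0, 5.0, 12.0, 6.0, 1.0, 0.0 cfs.
ΣQ_DR = 116.0 cfs.
With Δt = 1 h = 3600 s, V = ΣQ_DR · Δt = 116.0 × 3600 = 4.18 × 10^5 ft³.

V ≈ 4.18 × 10^5 ft³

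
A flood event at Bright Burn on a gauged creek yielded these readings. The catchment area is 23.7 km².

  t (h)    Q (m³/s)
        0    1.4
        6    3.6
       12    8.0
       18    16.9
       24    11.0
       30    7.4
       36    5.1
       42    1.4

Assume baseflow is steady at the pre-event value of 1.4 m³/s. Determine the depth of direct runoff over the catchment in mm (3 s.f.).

Direct runoff: 0.0, 2.2, 6.6, 15.5, 9.6, 6.0, 3.7, 0.0 m³/s; ΣQ_DR = 43.60 m³/s.
V = ΣQ_DR · Δt = 43.60 × 21600 s = 9.418 × 10^5 m³.
Over A = 23.7 km², depth = V / A = 39.7 mm.

d ≈ 39.7 mm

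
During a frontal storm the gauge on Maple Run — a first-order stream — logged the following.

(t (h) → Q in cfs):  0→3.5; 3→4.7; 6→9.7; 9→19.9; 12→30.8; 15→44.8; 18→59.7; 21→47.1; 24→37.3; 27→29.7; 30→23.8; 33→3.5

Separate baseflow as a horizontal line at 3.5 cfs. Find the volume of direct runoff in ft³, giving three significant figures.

Direct-runoff ordinates (Q − Q_b): 0.0, 1.2, 6.2, 16.4, 27.3, 41.3, 56.2, 43.6, 33.8, 26.2, 20.3, 0.0 cfs.
ΣQ_DR = 272.5 cfs.
With Δt = 3 h = 10800 s, V = ΣQ_DR · Δt = 272.5 × 10800 = 2.94 × 10^6 ft³.

V ≈ 2.94 × 10^6 ft³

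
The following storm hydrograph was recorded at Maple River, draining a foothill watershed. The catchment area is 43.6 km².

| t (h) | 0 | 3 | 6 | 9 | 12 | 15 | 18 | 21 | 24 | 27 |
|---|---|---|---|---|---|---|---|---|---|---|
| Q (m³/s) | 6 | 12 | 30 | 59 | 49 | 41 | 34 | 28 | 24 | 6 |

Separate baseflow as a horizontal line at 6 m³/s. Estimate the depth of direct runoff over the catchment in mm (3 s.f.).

Direct runoff: 0.0, 6.0, 24.0, 53.0, 43.0, 35.0, 28.0, 22.0, 18.0, 0.0 m³/s; ΣQ_DR = 229.0 m³/s.
V = ΣQ_DR · Δt = 229.0 × 10800 s = 2.473 × 10^6 m³.
Over A = 43.6 km², depth = V / A = 56.7 mm.

d ≈ 56.7 mm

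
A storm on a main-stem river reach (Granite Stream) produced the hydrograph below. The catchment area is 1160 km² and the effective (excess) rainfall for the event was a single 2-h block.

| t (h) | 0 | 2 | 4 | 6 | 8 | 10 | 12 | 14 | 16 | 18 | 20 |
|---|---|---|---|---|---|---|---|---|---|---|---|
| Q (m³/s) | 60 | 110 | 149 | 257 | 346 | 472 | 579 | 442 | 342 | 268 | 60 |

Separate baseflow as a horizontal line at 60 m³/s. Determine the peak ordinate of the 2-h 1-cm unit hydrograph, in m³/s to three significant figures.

Direct runoff: 0.0, 50.0, 89.0, 197.0, 286.0, 412.0, 519.0, 382.0, 282.0, 208.0, 0.0 m³/s; ΣQ_DR = 2425 m³/s, peak = 519.0 m³/s.
Runoff depth d = ΣQ_DR·Δt / A = 2425 × 7200 / (1160 km²) = 15.05 mm.
The 1-cm UH is the DRH scaled by (10 mm)/d, so U_p = 519.0 × 10/15.05 = 345 m³/s.

U_p ≈ 345 m³/s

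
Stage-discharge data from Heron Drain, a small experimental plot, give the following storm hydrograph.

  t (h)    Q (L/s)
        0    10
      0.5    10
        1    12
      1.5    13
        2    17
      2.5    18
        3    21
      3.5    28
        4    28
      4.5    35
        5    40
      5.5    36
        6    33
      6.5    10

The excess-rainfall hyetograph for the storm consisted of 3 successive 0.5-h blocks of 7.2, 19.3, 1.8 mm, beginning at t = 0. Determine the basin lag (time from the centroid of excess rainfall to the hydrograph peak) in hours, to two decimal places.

Centroid of excess rainfall: t_c = Σ P_i·t̄_i / ΣP_i = 0.6546 h (block centres at 0.25, 0.75, 1.25 h).
Hydrograph peak occurs at t = 5 h, so basin lag t_L = 5 − 0.6546 = 4.35 h.

t_L ≈ 4.35 h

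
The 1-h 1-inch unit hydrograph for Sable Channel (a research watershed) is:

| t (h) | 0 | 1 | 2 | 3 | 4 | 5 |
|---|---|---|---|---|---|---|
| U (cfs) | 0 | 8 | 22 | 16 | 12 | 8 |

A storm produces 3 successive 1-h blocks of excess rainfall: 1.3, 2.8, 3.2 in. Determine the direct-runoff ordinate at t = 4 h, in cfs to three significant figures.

By discrete convolution, Q_j = Σ (P_i / 1 in) · U_{j−i}.
At t = 4 h (j=4): Q = (1.3/1)·12 + (2.8/1)·16 + (3.2/1)·22 = 131 cfs.

Q ≈ 131 cfs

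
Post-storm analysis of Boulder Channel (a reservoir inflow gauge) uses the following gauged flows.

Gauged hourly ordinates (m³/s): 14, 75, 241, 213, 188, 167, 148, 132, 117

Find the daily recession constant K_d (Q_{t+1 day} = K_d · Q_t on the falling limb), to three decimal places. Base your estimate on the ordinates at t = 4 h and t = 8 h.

K_d ≈ 0.058

Between t = 4 h and t = 8 h the flow falls from 188 to 117 m³/s over 4×1 h = 4 h.
Per-interval ratio K = (117/188)^(1/4) = 0.8882; K_d = K^(24/1) = 0.058.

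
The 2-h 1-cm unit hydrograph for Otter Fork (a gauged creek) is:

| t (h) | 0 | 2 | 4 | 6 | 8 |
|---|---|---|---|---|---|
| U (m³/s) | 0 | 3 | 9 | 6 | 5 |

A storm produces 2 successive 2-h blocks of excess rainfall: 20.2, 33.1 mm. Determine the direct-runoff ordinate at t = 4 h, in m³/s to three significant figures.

Q ≈ 28.1 m³/s

By discrete convolution, Q_j = Σ (P_i / 10 mm) · U_{j−i}.
At t = 4 h (j=2): Q = (20.2/10)·9 + (33.1/10)·3 = 28.1 m³/s.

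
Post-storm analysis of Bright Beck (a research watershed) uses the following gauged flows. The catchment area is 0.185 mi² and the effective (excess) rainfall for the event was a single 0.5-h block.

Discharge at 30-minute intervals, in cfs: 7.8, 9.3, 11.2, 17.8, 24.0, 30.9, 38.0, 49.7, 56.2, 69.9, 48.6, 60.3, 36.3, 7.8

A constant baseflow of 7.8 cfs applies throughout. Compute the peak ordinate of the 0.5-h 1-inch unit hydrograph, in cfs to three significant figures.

U_p ≈ 41.3 cfs

Direct runoff: 0.0, 1.5, 3.4, 10.0, 16.2, 23.1, 30.2, 41.9, 48.4, 62.1, 40.8, 52.5, 28.5, 0.0 cfs; ΣQ_DR = 358.6 cfs, peak = 62.1 cfs.
Runoff depth d = ΣQ_DR·Δt / A = 358.6 × 1800 / (0.185 mi²) = 1.502 in.
The 1-inch UH is the DRH scaled by (1 in)/d, so U_p = 62.1 × 1/1.502 = 41.3 cfs.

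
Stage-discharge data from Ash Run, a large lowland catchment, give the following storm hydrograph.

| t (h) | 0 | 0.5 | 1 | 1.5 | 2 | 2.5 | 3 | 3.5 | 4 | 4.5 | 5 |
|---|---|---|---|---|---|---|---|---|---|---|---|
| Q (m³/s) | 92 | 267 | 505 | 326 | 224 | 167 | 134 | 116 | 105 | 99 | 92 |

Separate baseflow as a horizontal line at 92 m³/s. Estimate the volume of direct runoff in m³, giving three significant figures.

Direct-runoff ordinates (Q − Q_b): 0.0, 175.0, 413.0, 234.0, 132.0, 75.0, 42.0, 24.0, 13.0, 7.0, 0.0 m³/s.
ΣQ_DR = 1115 m³/s.
With Δt = 0.5 h = 1800 s, V = ΣQ_DR · Δt = 1115 × 1800 = 2.01 × 10^6 m³.

V ≈ 2.01 × 10^6 m³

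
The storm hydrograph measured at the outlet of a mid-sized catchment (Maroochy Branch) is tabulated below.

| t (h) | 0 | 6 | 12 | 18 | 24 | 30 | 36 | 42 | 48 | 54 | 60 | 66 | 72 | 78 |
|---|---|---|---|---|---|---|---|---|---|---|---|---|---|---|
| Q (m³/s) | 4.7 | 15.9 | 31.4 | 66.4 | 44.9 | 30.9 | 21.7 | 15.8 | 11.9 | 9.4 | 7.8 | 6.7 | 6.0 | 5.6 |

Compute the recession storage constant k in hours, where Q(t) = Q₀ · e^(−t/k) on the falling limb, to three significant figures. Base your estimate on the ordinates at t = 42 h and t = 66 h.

On the falling limb, Q drops from 15.8 to 6.7 m³/s between t = 42 h and t = 66 h (Δt = 24 h).
k = −Δt / ln(Q₂/Q₁) = −24 / ln(6.7/15.8) = 28.0 h.

k ≈ 28.0 h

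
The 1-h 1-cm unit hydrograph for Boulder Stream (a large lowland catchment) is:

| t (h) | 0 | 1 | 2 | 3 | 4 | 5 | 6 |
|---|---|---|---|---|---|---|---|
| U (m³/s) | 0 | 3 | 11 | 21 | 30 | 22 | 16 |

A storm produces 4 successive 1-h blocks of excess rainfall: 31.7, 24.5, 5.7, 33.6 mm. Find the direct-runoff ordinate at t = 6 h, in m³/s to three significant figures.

By discrete convolution, Q_j = Σ (P_i / 10 mm) · U_{j−i}.
At t = 6 h (j=6): Q = (31.7/10)·16 + (24.5/10)·22 + (5.7/10)·30 + (33.6/10)·21 = 192 m³/s.

Q ≈ 192 m³/s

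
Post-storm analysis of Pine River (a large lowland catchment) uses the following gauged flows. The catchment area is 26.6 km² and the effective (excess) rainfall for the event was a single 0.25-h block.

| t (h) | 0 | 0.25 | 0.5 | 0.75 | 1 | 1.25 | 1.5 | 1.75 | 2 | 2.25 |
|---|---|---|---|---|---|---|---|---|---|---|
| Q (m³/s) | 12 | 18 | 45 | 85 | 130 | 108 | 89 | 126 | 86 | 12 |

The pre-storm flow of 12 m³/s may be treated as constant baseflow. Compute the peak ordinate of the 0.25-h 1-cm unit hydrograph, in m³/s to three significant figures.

Direct runoff: 0.0, 6.0, 33.0, 73.0, 118.0, 96.0, 77.0, 114.0, 74.0, 0.0 m³/s; ΣQ_DR = 591.0 m³/s, peak = 118.0 m³/s.
Runoff depth d = ΣQ_DR·Δt / A = 591.0 × 900 / (26.6 km²) = 20.00 mm.
The 1-cm UH is the DRH scaled by (10 mm)/d, so U_p = 118.0 × 10/20.00 = 59.0 m³/s.

U_p ≈ 59.0 m³/s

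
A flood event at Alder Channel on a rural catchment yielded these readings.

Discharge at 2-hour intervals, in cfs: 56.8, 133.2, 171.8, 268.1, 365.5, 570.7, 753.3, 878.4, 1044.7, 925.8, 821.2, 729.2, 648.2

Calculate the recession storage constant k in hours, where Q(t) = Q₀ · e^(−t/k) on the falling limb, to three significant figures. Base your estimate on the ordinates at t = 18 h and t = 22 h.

On the falling limb, Q drops from 925.8 to 729.2 cfs between t = 18 h and t = 22 h (Δt = 4 h).
k = −Δt / ln(Q₂/Q₁) = −4 / ln(729.2/925.8) = 16.8 h.

k ≈ 16.8 h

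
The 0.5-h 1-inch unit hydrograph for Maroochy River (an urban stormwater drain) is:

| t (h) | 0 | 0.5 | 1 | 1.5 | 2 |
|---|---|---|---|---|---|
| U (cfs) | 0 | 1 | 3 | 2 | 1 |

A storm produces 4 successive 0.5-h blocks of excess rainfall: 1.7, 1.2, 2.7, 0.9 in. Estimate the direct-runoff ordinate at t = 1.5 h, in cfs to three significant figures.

By discrete convolution, Q_j = Σ (P_i / 1 in) · U_{j−i}.
At t = 1.5 h (j=3): Q = (1.7/1)·2 + (1.2/1)·3 + (2.7/1)·1 + (0.9/1)·0 = 9.70 cfs.

Q ≈ 9.70 cfs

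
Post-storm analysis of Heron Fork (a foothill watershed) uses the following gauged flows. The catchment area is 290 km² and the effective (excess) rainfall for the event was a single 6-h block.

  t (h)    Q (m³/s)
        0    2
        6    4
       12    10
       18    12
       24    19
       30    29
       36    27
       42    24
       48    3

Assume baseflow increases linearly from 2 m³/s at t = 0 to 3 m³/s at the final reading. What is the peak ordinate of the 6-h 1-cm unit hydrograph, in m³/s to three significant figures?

U_p ≈ 32.9 m³/s

Direct runoff: 0.00, 1.88, 7.75, 9.62, 16.50, 26.38, 24.25, 21.12, 0.00 m³/s; ΣQ_DR = 107.5 m³/s, peak = 26.38 m³/s.
Runoff depth d = ΣQ_DR·Δt / A = 107.5 × 21600 / (290 km²) = 8.007 mm.
The 1-cm UH is the DRH scaled by (10 mm)/d, so U_p = 26.38 × 10/8.007 = 32.9 m³/s.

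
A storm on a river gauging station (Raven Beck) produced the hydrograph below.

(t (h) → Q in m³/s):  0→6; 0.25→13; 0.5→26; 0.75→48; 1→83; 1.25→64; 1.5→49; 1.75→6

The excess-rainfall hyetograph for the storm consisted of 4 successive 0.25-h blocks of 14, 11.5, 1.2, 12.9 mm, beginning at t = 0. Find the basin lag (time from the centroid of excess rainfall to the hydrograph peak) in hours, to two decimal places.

Centroid of excess rainfall: t_c = Σ P_i·t̄_i / ΣP_i = 0.4571 h (block centres at 0.125, 0.375, 0.625, 0.875 h).
Hydrograph peak occurs at t = 1 h, so basin lag t_L = 1 − 0.4571 = 0.54 h.

t_L ≈ 0.54 h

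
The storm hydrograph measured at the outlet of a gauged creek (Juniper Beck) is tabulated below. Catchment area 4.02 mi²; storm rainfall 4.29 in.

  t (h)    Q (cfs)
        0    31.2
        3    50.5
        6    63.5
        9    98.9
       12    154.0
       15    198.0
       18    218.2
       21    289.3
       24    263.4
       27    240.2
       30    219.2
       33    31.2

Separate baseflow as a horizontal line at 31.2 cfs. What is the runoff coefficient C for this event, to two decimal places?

C ≈ 0.40

ΣQ_DR = 1483 cfs; V = ΣQ_DR·Δt = 1.602 × 10^7 ft³.
Runoff depth d = V / A = 1.715 in.
C = d / P = 1.715 / 4.29 = 0.40.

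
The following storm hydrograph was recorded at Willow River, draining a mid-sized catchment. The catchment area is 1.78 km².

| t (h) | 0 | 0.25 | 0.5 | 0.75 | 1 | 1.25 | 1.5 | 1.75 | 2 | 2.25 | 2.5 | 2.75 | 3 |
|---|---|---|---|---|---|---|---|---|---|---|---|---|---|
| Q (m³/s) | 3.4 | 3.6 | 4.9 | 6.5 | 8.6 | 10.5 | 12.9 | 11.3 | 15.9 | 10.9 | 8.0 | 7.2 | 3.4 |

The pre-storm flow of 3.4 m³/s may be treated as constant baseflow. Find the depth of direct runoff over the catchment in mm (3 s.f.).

d ≈ 31.8 mm

Direct runoff: 0.0, 0.2, 1.5, 3.1, 5.2, 7.1, 9.5, 7.9, 12.5, 7.5, 4.6, 3.8, 0.0 m³/s; ΣQ_DR = 62.90 m³/s.
V = ΣQ_DR · Δt = 62.90 × 900 s = 56610 m³.
Over A = 1.78 km², depth = V / A = 31.8 mm.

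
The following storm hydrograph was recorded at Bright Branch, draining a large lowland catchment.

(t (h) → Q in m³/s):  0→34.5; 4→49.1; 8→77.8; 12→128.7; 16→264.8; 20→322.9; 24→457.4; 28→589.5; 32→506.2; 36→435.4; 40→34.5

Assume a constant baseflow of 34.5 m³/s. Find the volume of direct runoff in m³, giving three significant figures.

V ≈ 3.63 × 10^7 m³

Direct-runoff ordinates (Q − Q_b): 0.0, 14.6, 43.3, 94.2, 230.3, 288.4, 422.9, 555.0, 471.7, 400.9, 0.0 m³/s.
ΣQ_DR = 2521 m³/s.
With Δt = 4 h = 14400 s, V = ΣQ_DR · Δt = 2521 × 14400 = 3.63 × 10^7 m³.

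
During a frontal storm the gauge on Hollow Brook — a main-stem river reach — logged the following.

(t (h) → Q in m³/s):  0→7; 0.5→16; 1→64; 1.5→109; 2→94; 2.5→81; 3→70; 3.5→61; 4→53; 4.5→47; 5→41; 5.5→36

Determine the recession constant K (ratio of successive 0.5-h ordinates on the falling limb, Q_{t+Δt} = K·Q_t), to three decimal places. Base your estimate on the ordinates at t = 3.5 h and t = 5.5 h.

Using the recession-limb readings at t = 3.5 h and t = 5.5 h: Q falls from 61 to 36 m³/s over 4 intervals.
K = (Q₂/Q₁)^(1/4) = (36/61)^(1/4) = 0.876.

K ≈ 0.876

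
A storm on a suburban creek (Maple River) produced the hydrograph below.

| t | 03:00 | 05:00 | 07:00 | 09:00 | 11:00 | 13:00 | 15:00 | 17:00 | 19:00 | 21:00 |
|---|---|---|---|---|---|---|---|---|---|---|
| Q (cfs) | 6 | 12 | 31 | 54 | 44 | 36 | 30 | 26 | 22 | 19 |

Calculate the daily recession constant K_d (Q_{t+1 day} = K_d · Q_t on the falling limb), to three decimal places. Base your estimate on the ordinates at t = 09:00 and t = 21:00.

K_d ≈ 0.124

Between t = 09:00 and t = 21:00 the flow falls from 54 to 19 cfs over 6×2 h = 12 h.
Per-interval ratio K = (19/54)^(1/6) = 0.8402; K_d = K^(24/2) = 0.124.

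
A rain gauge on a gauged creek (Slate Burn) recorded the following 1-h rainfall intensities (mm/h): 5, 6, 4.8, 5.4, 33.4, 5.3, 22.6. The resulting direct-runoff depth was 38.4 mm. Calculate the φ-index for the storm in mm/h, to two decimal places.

Only the 2 blocks with intensity above φ contribute runoff: 33.4, 22.6 mm/h.
Σ(I−φ)·Δt = d  ⇒  (33.4+22.6 − 2φ)·1 = 38.4
φ = (56.00 − 38.4/1) / 2 = 8.80 mm/h.

φ ≈ 8.80 mm/h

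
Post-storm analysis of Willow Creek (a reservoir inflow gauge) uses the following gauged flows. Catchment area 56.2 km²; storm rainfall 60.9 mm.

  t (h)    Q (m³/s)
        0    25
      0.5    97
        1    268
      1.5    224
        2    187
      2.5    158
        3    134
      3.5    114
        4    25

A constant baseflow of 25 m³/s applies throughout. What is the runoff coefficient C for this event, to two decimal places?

ΣQ_DR = 1007 m³/s; V = ΣQ_DR·Δt = 1.813 × 10^6 m³.
Runoff depth d = V / A = 32.25 mm.
C = d / P = 32.25 / 60.9 = 0.53.

C ≈ 0.53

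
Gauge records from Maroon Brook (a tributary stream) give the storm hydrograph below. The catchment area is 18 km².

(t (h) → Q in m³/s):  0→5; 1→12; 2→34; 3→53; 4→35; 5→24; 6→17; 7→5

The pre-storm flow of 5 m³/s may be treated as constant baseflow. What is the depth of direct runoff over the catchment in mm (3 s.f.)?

Direct runoff: 0.0, 7.0, 29.0, 48.0, 30.0, 19.0, 12.0, 0.0 m³/s; ΣQ_DR = 145.0 m³/s.
V = ΣQ_DR · Δt = 145.0 × 3600 s = 5.220 × 10^5 m³.
Over A = 18 km², depth = V / A = 29.0 mm.

d ≈ 29.0 mm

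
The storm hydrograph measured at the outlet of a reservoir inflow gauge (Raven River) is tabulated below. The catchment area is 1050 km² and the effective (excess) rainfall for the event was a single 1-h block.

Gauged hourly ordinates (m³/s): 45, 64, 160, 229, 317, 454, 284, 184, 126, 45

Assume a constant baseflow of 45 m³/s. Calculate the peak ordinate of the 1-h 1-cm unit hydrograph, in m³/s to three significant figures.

Direct runoff: 0.0, 19.0, 115.0, 184.0, 272.0, 409.0, 239.0, 139.0, 81.0, 0.0 m³/s; ΣQ_DR = 1458 m³/s, peak = 409.0 m³/s.
Runoff depth d = ΣQ_DR·Δt / A = 1458 × 3600 / (1050 km²) = 4.999 mm.
The 1-cm UH is the DRH scaled by (10 mm)/d, so U_p = 409.0 × 10/4.999 = 818 m³/s.

U_p ≈ 818 m³/s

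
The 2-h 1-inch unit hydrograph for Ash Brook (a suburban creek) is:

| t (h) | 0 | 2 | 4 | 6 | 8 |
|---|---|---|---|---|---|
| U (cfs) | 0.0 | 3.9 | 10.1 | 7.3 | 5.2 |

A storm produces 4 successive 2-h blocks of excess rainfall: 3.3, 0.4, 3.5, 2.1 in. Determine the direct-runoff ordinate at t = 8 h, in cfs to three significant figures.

Q ≈ 63.6 cfs

By discrete convolution, Q_j = Σ (P_i / 1 in) · U_{j−i}.
At t = 8 h (j=4): Q = (3.3/1)·5.2 + (0.4/1)·7.3 + (3.5/1)·10.1 + (2.1/1)·3.9 = 63.6 cfs.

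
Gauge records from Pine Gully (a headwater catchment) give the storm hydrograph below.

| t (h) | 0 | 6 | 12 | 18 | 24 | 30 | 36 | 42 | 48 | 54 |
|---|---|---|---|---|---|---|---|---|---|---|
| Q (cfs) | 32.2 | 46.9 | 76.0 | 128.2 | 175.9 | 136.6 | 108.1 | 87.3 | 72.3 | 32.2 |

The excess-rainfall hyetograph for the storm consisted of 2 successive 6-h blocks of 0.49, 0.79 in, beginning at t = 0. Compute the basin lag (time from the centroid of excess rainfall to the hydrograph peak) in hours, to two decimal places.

Centroid of excess rainfall: t_c = Σ P_i·t̄_i / ΣP_i = 6.7031 h (block centres at 3, 9 h).
Hydrograph peak occurs at t = 24 h, so basin lag t_L = 24 − 6.7031 = 17.30 h.

t_L ≈ 17.30 h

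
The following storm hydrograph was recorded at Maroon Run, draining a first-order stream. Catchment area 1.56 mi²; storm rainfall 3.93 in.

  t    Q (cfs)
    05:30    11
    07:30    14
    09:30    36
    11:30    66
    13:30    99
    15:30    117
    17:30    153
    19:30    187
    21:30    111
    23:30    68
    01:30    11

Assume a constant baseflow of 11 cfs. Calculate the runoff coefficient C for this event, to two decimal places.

C ≈ 0.38

ΣQ_DR = 752.0 cfs; V = ΣQ_DR·Δt = 5.414 × 10^6 ft³.
Runoff depth d = V / A = 1.494 in.
C = d / P = 1.494 / 3.93 = 0.38.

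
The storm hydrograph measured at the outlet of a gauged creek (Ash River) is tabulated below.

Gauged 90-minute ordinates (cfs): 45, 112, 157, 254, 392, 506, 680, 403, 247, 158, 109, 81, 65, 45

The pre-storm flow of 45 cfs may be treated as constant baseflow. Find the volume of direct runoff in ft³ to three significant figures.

V ≈ 1.42 × 10^7 ft³

Direct-runoff ordinates (Q − Q_b): 0.0, 67.0, 112.0, 209.0, 347.0, 461.0, 635.0, 358.0, 202.0, 113.0, 64.0, 36.0, 20.0, 0.0 cfs.
ΣQ_DR = 2624 cfs.
With Δt = 1.5 h = 5400 s, V = ΣQ_DR · Δt = 2624 × 5400 = 1.42 × 10^7 ft³.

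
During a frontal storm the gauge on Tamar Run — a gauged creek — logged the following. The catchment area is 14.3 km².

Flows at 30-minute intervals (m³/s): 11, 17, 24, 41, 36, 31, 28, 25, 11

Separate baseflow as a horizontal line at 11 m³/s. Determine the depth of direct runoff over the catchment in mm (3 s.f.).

d ≈ 15.7 mm

Direct runoff: 0.0, 6.0, 13.0, 30.0, 25.0, 20.0, 17.0, 14.0, 0.0 m³/s; ΣQ_DR = 125.0 m³/s.
V = ΣQ_DR · Δt = 125.0 × 1800 s = 2.250 × 10^5 m³.
Over A = 14.3 km², depth = V / A = 15.7 mm.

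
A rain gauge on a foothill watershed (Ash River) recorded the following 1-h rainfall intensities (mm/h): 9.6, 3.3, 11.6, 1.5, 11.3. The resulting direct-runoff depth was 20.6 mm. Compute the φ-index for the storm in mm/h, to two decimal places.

Only the 3 blocks with intensity above φ contribute runoff: 9.6, 11.6, 11.3 mm/h.
Σ(I−φ)·Δt = d  ⇒  (9.6+11.6+11.3 − 3φ)·1 = 20.6
φ = (32.50 − 20.6/1) / 3 = 3.97 mm/h.

φ ≈ 3.97 mm/h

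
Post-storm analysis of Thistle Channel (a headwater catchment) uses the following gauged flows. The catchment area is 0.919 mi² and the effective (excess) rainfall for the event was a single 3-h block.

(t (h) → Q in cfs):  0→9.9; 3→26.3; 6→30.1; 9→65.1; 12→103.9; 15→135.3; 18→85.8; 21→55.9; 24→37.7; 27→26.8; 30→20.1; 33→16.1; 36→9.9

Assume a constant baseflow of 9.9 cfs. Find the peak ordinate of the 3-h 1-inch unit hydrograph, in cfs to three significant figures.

Direct runoff: 0.0, 16.4, 20.2, 55.2, 94.0, 125.4, 75.9, 46.0, 27.8, 16.9, 10.2, 6.2, 0.0 cfs; ΣQ_DR = 494.2 cfs, peak = 125.4 cfs.
Runoff depth d = ΣQ_DR·Δt / A = 494.2 × 10800 / (0.919 mi²) = 2.500 in.
The 1-inch UH is the DRH scaled by (1 in)/d, so U_p = 125.4 × 1/2.500 = 50.2 cfs.

U_p ≈ 50.2 cfs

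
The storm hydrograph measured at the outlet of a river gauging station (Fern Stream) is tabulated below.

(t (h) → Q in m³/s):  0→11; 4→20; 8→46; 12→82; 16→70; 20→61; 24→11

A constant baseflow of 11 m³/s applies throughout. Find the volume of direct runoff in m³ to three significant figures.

Direct-runoff ordinates (Q − Q_b): 0.0, 9.0, 35.0, 71.0, 59.0, 50.0, 0.0 m³/s.
ΣQ_DR = 224.0 m³/s.
With Δt = 4 h = 14400 s, V = ΣQ_DR · Δt = 224.0 × 14400 = 3.23 × 10^6 m³.

V ≈ 3.23 × 10^6 m³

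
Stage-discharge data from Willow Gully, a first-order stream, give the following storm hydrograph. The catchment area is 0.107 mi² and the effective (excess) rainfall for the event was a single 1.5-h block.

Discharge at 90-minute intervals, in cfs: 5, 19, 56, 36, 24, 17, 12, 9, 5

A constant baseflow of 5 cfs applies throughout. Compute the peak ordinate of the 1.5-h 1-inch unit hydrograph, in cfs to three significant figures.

Direct runoff: 0.0, 14.0, 51.0, 31.0, 19.0, 12.0, 7.0, 4.0, 0.0 cfs; ΣQ_DR = 138.0 cfs, peak = 51.0 cfs.
Runoff depth d = ΣQ_DR·Δt / A = 138.0 × 5400 / (0.107 mi²) = 2.998 in.
The 1-inch UH is the DRH scaled by (1 in)/d, so U_p = 51.0 × 1/2.998 = 17.0 cfs.

U_p ≈ 17.0 cfs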